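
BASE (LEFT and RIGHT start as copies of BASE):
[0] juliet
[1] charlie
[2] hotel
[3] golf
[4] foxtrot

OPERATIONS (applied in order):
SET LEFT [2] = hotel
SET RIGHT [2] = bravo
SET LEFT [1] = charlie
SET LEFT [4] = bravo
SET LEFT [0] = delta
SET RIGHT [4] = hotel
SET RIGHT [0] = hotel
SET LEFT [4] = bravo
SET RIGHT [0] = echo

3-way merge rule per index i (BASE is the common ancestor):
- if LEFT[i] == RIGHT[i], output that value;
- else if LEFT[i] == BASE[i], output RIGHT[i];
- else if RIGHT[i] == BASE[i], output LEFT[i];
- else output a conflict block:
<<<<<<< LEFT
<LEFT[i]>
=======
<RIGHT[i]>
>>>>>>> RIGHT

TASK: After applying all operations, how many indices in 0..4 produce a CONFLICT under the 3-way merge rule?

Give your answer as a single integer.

Final LEFT:  [delta, charlie, hotel, golf, bravo]
Final RIGHT: [echo, charlie, bravo, golf, hotel]
i=0: BASE=juliet L=delta R=echo all differ -> CONFLICT
i=1: L=charlie R=charlie -> agree -> charlie
i=2: L=hotel=BASE, R=bravo -> take RIGHT -> bravo
i=3: L=golf R=golf -> agree -> golf
i=4: BASE=foxtrot L=bravo R=hotel all differ -> CONFLICT
Conflict count: 2

Answer: 2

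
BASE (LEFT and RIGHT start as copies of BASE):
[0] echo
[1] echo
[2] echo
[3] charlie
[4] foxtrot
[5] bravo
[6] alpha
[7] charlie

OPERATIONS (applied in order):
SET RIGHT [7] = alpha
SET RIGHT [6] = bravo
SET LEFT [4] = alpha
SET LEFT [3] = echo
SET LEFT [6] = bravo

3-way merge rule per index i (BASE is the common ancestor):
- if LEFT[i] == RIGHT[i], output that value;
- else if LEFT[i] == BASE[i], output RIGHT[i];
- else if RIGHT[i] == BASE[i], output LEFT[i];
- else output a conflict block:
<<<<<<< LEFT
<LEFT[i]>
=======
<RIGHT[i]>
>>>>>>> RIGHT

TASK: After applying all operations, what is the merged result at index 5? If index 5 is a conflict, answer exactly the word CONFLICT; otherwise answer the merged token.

Final LEFT:  [echo, echo, echo, echo, alpha, bravo, bravo, charlie]
Final RIGHT: [echo, echo, echo, charlie, foxtrot, bravo, bravo, alpha]
i=0: L=echo R=echo -> agree -> echo
i=1: L=echo R=echo -> agree -> echo
i=2: L=echo R=echo -> agree -> echo
i=3: L=echo, R=charlie=BASE -> take LEFT -> echo
i=4: L=alpha, R=foxtrot=BASE -> take LEFT -> alpha
i=5: L=bravo R=bravo -> agree -> bravo
i=6: L=bravo R=bravo -> agree -> bravo
i=7: L=charlie=BASE, R=alpha -> take RIGHT -> alpha
Index 5 -> bravo

Answer: bravo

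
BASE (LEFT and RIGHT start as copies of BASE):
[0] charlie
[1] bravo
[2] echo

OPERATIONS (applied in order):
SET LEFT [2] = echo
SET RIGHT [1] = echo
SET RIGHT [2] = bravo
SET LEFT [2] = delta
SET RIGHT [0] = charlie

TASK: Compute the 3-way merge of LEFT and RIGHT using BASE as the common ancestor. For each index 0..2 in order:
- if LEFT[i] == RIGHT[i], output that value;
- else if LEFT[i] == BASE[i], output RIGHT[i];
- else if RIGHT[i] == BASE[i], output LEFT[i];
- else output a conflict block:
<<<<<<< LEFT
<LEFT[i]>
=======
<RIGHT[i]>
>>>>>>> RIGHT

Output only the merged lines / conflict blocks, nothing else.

Final LEFT:  [charlie, bravo, delta]
Final RIGHT: [charlie, echo, bravo]
i=0: L=charlie R=charlie -> agree -> charlie
i=1: L=bravo=BASE, R=echo -> take RIGHT -> echo
i=2: BASE=echo L=delta R=bravo all differ -> CONFLICT

Answer: charlie
echo
<<<<<<< LEFT
delta
=======
bravo
>>>>>>> RIGHT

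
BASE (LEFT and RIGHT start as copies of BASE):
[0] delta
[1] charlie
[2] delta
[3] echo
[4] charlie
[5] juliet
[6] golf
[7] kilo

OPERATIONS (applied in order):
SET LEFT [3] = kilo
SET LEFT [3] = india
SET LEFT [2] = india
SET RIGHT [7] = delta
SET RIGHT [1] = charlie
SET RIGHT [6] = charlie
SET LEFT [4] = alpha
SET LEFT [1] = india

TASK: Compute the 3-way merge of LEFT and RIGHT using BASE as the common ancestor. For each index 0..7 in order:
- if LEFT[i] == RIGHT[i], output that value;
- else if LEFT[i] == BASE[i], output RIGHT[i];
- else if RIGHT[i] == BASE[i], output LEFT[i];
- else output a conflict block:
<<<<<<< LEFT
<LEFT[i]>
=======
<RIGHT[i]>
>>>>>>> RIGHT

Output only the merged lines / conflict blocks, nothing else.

Answer: delta
india
india
india
alpha
juliet
charlie
delta

Derivation:
Final LEFT:  [delta, india, india, india, alpha, juliet, golf, kilo]
Final RIGHT: [delta, charlie, delta, echo, charlie, juliet, charlie, delta]
i=0: L=delta R=delta -> agree -> delta
i=1: L=india, R=charlie=BASE -> take LEFT -> india
i=2: L=india, R=delta=BASE -> take LEFT -> india
i=3: L=india, R=echo=BASE -> take LEFT -> india
i=4: L=alpha, R=charlie=BASE -> take LEFT -> alpha
i=5: L=juliet R=juliet -> agree -> juliet
i=6: L=golf=BASE, R=charlie -> take RIGHT -> charlie
i=7: L=kilo=BASE, R=delta -> take RIGHT -> delta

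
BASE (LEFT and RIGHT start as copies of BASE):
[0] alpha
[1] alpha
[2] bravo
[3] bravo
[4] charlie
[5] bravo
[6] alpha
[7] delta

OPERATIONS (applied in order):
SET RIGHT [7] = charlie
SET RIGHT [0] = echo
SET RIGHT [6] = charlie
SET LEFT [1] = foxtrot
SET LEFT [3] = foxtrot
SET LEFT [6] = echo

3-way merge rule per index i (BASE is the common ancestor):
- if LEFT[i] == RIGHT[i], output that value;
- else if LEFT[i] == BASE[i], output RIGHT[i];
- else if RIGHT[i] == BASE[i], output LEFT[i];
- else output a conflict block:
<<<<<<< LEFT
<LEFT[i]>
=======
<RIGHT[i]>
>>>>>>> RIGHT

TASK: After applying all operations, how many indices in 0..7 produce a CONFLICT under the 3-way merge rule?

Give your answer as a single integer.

Answer: 1

Derivation:
Final LEFT:  [alpha, foxtrot, bravo, foxtrot, charlie, bravo, echo, delta]
Final RIGHT: [echo, alpha, bravo, bravo, charlie, bravo, charlie, charlie]
i=0: L=alpha=BASE, R=echo -> take RIGHT -> echo
i=1: L=foxtrot, R=alpha=BASE -> take LEFT -> foxtrot
i=2: L=bravo R=bravo -> agree -> bravo
i=3: L=foxtrot, R=bravo=BASE -> take LEFT -> foxtrot
i=4: L=charlie R=charlie -> agree -> charlie
i=5: L=bravo R=bravo -> agree -> bravo
i=6: BASE=alpha L=echo R=charlie all differ -> CONFLICT
i=7: L=delta=BASE, R=charlie -> take RIGHT -> charlie
Conflict count: 1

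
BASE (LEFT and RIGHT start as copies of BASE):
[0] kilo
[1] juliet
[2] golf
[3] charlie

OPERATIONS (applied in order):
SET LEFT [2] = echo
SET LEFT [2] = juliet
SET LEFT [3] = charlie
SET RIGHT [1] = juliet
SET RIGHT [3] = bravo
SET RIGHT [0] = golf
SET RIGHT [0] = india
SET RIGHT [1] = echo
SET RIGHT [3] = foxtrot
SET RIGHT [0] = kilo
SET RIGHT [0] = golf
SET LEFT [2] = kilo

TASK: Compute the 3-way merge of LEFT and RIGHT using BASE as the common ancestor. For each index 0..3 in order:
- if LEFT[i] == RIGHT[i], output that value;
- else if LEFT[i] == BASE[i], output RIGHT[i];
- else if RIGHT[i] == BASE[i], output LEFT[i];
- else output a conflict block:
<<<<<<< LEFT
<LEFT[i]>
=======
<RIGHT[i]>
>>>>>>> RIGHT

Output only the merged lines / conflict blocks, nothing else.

Answer: golf
echo
kilo
foxtrot

Derivation:
Final LEFT:  [kilo, juliet, kilo, charlie]
Final RIGHT: [golf, echo, golf, foxtrot]
i=0: L=kilo=BASE, R=golf -> take RIGHT -> golf
i=1: L=juliet=BASE, R=echo -> take RIGHT -> echo
i=2: L=kilo, R=golf=BASE -> take LEFT -> kilo
i=3: L=charlie=BASE, R=foxtrot -> take RIGHT -> foxtrot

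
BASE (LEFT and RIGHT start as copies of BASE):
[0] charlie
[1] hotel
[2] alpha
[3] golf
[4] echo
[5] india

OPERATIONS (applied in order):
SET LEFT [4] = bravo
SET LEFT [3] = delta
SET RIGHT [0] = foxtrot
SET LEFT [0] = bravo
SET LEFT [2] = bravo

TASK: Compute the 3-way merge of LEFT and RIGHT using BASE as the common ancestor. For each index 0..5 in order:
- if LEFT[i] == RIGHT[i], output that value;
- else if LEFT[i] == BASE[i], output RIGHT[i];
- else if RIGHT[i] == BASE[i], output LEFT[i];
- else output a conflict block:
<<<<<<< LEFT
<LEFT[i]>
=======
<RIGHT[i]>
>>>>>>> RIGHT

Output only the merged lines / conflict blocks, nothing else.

Answer: <<<<<<< LEFT
bravo
=======
foxtrot
>>>>>>> RIGHT
hotel
bravo
delta
bravo
india

Derivation:
Final LEFT:  [bravo, hotel, bravo, delta, bravo, india]
Final RIGHT: [foxtrot, hotel, alpha, golf, echo, india]
i=0: BASE=charlie L=bravo R=foxtrot all differ -> CONFLICT
i=1: L=hotel R=hotel -> agree -> hotel
i=2: L=bravo, R=alpha=BASE -> take LEFT -> bravo
i=3: L=delta, R=golf=BASE -> take LEFT -> delta
i=4: L=bravo, R=echo=BASE -> take LEFT -> bravo
i=5: L=india R=india -> agree -> india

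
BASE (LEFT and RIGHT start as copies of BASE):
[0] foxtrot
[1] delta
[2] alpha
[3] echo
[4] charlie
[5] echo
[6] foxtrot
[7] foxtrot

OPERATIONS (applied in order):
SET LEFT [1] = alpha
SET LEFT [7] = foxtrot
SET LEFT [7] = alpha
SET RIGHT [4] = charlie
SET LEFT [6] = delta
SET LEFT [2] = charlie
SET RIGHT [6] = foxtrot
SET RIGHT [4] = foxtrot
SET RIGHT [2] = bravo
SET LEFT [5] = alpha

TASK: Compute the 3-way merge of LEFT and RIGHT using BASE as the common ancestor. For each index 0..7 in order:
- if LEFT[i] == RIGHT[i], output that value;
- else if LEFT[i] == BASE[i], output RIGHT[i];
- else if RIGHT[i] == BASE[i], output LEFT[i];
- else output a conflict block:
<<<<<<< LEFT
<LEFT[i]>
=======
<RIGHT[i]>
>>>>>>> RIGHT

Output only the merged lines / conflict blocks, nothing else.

Answer: foxtrot
alpha
<<<<<<< LEFT
charlie
=======
bravo
>>>>>>> RIGHT
echo
foxtrot
alpha
delta
alpha

Derivation:
Final LEFT:  [foxtrot, alpha, charlie, echo, charlie, alpha, delta, alpha]
Final RIGHT: [foxtrot, delta, bravo, echo, foxtrot, echo, foxtrot, foxtrot]
i=0: L=foxtrot R=foxtrot -> agree -> foxtrot
i=1: L=alpha, R=delta=BASE -> take LEFT -> alpha
i=2: BASE=alpha L=charlie R=bravo all differ -> CONFLICT
i=3: L=echo R=echo -> agree -> echo
i=4: L=charlie=BASE, R=foxtrot -> take RIGHT -> foxtrot
i=5: L=alpha, R=echo=BASE -> take LEFT -> alpha
i=6: L=delta, R=foxtrot=BASE -> take LEFT -> delta
i=7: L=alpha, R=foxtrot=BASE -> take LEFT -> alpha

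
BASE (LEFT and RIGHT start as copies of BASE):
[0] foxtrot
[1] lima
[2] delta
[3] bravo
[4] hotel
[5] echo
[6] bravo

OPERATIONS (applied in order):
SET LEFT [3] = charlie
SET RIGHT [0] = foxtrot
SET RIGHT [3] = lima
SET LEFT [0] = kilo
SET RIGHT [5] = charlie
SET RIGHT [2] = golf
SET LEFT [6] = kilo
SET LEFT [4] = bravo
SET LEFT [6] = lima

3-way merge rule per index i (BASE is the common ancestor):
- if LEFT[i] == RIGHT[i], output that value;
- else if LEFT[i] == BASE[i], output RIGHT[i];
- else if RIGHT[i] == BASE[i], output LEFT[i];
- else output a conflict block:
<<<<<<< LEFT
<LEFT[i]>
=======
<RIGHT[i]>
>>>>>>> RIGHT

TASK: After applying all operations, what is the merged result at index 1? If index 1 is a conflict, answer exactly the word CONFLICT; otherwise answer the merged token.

Final LEFT:  [kilo, lima, delta, charlie, bravo, echo, lima]
Final RIGHT: [foxtrot, lima, golf, lima, hotel, charlie, bravo]
i=0: L=kilo, R=foxtrot=BASE -> take LEFT -> kilo
i=1: L=lima R=lima -> agree -> lima
i=2: L=delta=BASE, R=golf -> take RIGHT -> golf
i=3: BASE=bravo L=charlie R=lima all differ -> CONFLICT
i=4: L=bravo, R=hotel=BASE -> take LEFT -> bravo
i=5: L=echo=BASE, R=charlie -> take RIGHT -> charlie
i=6: L=lima, R=bravo=BASE -> take LEFT -> lima
Index 1 -> lima

Answer: lima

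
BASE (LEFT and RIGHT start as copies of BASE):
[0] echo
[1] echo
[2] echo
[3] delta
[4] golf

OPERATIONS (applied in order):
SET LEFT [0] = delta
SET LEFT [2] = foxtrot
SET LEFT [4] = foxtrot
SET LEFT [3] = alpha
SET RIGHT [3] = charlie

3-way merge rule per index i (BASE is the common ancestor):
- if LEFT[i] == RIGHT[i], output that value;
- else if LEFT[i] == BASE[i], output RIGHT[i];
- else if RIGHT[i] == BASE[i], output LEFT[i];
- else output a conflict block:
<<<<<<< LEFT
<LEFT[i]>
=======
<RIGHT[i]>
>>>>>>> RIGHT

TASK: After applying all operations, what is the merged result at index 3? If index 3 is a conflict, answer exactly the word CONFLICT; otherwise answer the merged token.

Final LEFT:  [delta, echo, foxtrot, alpha, foxtrot]
Final RIGHT: [echo, echo, echo, charlie, golf]
i=0: L=delta, R=echo=BASE -> take LEFT -> delta
i=1: L=echo R=echo -> agree -> echo
i=2: L=foxtrot, R=echo=BASE -> take LEFT -> foxtrot
i=3: BASE=delta L=alpha R=charlie all differ -> CONFLICT
i=4: L=foxtrot, R=golf=BASE -> take LEFT -> foxtrot
Index 3 -> CONFLICT

Answer: CONFLICT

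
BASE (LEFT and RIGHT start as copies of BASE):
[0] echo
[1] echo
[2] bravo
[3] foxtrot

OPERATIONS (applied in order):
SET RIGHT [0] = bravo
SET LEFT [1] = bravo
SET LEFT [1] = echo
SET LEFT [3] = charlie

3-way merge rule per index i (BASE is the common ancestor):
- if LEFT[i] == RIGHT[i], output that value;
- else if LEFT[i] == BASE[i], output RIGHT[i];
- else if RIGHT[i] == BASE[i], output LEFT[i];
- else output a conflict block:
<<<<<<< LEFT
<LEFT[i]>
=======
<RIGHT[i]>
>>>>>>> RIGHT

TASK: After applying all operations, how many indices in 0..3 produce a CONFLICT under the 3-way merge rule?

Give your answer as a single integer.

Answer: 0

Derivation:
Final LEFT:  [echo, echo, bravo, charlie]
Final RIGHT: [bravo, echo, bravo, foxtrot]
i=0: L=echo=BASE, R=bravo -> take RIGHT -> bravo
i=1: L=echo R=echo -> agree -> echo
i=2: L=bravo R=bravo -> agree -> bravo
i=3: L=charlie, R=foxtrot=BASE -> take LEFT -> charlie
Conflict count: 0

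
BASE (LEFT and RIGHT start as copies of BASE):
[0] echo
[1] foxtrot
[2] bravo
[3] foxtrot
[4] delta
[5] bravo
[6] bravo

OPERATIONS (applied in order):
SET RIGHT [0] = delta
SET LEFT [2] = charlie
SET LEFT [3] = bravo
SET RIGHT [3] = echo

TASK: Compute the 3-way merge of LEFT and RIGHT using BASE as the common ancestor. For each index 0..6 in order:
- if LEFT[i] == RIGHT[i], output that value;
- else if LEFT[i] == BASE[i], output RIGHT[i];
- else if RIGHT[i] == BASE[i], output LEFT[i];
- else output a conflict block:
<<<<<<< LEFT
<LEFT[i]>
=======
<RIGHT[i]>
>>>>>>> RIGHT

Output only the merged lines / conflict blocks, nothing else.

Final LEFT:  [echo, foxtrot, charlie, bravo, delta, bravo, bravo]
Final RIGHT: [delta, foxtrot, bravo, echo, delta, bravo, bravo]
i=0: L=echo=BASE, R=delta -> take RIGHT -> delta
i=1: L=foxtrot R=foxtrot -> agree -> foxtrot
i=2: L=charlie, R=bravo=BASE -> take LEFT -> charlie
i=3: BASE=foxtrot L=bravo R=echo all differ -> CONFLICT
i=4: L=delta R=delta -> agree -> delta
i=5: L=bravo R=bravo -> agree -> bravo
i=6: L=bravo R=bravo -> agree -> bravo

Answer: delta
foxtrot
charlie
<<<<<<< LEFT
bravo
=======
echo
>>>>>>> RIGHT
delta
bravo
bravo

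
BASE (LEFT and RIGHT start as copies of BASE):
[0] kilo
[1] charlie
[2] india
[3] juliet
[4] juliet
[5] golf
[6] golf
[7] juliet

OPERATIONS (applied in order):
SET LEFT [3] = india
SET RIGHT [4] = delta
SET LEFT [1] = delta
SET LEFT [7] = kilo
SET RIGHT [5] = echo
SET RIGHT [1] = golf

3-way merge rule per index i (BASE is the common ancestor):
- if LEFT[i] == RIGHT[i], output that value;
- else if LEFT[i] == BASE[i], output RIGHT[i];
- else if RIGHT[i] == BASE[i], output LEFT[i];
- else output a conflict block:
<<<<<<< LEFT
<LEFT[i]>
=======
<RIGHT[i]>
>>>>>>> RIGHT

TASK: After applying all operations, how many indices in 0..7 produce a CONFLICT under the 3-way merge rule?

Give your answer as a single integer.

Final LEFT:  [kilo, delta, india, india, juliet, golf, golf, kilo]
Final RIGHT: [kilo, golf, india, juliet, delta, echo, golf, juliet]
i=0: L=kilo R=kilo -> agree -> kilo
i=1: BASE=charlie L=delta R=golf all differ -> CONFLICT
i=2: L=india R=india -> agree -> india
i=3: L=india, R=juliet=BASE -> take LEFT -> india
i=4: L=juliet=BASE, R=delta -> take RIGHT -> delta
i=5: L=golf=BASE, R=echo -> take RIGHT -> echo
i=6: L=golf R=golf -> agree -> golf
i=7: L=kilo, R=juliet=BASE -> take LEFT -> kilo
Conflict count: 1

Answer: 1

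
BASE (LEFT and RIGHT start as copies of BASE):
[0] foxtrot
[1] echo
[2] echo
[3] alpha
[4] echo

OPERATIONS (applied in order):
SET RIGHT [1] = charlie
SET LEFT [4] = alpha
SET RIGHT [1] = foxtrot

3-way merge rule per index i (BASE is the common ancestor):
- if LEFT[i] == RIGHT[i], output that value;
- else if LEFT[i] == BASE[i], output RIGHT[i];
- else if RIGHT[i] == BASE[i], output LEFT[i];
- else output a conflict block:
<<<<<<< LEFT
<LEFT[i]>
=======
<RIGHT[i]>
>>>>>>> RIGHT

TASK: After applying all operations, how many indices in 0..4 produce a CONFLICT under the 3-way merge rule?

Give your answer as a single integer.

Final LEFT:  [foxtrot, echo, echo, alpha, alpha]
Final RIGHT: [foxtrot, foxtrot, echo, alpha, echo]
i=0: L=foxtrot R=foxtrot -> agree -> foxtrot
i=1: L=echo=BASE, R=foxtrot -> take RIGHT -> foxtrot
i=2: L=echo R=echo -> agree -> echo
i=3: L=alpha R=alpha -> agree -> alpha
i=4: L=alpha, R=echo=BASE -> take LEFT -> alpha
Conflict count: 0

Answer: 0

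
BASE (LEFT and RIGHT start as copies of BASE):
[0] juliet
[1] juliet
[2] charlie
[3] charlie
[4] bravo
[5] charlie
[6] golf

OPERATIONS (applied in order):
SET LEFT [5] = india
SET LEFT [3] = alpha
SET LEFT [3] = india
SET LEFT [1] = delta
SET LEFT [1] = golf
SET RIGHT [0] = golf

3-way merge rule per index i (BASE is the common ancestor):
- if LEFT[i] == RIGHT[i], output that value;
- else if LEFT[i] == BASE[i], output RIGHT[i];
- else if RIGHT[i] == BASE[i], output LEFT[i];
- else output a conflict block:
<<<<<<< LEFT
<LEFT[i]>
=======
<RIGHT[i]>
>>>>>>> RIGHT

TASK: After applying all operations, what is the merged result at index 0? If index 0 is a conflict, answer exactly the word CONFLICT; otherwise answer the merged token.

Answer: golf

Derivation:
Final LEFT:  [juliet, golf, charlie, india, bravo, india, golf]
Final RIGHT: [golf, juliet, charlie, charlie, bravo, charlie, golf]
i=0: L=juliet=BASE, R=golf -> take RIGHT -> golf
i=1: L=golf, R=juliet=BASE -> take LEFT -> golf
i=2: L=charlie R=charlie -> agree -> charlie
i=3: L=india, R=charlie=BASE -> take LEFT -> india
i=4: L=bravo R=bravo -> agree -> bravo
i=5: L=india, R=charlie=BASE -> take LEFT -> india
i=6: L=golf R=golf -> agree -> golf
Index 0 -> golf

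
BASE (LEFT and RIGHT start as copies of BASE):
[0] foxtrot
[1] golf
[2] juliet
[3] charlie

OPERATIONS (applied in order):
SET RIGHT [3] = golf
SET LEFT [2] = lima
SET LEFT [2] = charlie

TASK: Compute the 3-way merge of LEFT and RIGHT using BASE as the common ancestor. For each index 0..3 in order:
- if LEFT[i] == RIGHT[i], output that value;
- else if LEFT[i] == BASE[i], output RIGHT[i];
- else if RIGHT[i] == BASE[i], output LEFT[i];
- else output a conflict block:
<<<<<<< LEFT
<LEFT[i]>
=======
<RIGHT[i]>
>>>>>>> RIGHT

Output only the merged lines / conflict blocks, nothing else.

Answer: foxtrot
golf
charlie
golf

Derivation:
Final LEFT:  [foxtrot, golf, charlie, charlie]
Final RIGHT: [foxtrot, golf, juliet, golf]
i=0: L=foxtrot R=foxtrot -> agree -> foxtrot
i=1: L=golf R=golf -> agree -> golf
i=2: L=charlie, R=juliet=BASE -> take LEFT -> charlie
i=3: L=charlie=BASE, R=golf -> take RIGHT -> golf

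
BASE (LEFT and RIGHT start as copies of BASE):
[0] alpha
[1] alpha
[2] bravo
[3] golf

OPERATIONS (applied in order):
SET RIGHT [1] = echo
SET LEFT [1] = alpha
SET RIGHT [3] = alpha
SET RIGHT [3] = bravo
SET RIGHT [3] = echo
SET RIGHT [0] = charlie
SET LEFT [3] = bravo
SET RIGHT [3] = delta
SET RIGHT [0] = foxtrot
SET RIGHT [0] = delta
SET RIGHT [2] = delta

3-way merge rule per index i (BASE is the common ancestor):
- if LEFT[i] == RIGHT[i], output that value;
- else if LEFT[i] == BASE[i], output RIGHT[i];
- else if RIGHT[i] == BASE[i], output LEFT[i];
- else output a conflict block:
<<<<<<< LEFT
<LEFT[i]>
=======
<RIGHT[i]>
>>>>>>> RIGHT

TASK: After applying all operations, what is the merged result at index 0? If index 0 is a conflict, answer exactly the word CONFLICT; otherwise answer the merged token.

Final LEFT:  [alpha, alpha, bravo, bravo]
Final RIGHT: [delta, echo, delta, delta]
i=0: L=alpha=BASE, R=delta -> take RIGHT -> delta
i=1: L=alpha=BASE, R=echo -> take RIGHT -> echo
i=2: L=bravo=BASE, R=delta -> take RIGHT -> delta
i=3: BASE=golf L=bravo R=delta all differ -> CONFLICT
Index 0 -> delta

Answer: delta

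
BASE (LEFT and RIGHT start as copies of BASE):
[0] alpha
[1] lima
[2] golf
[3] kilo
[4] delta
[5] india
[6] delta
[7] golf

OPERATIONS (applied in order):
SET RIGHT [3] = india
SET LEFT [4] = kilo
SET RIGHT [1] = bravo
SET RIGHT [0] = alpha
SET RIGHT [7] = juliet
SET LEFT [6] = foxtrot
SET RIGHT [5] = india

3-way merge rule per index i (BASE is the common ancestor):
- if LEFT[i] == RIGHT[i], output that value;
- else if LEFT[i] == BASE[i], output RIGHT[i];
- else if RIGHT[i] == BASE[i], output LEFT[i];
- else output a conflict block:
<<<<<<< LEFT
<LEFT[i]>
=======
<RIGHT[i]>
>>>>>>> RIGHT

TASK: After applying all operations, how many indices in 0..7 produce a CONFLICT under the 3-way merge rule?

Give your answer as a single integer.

Answer: 0

Derivation:
Final LEFT:  [alpha, lima, golf, kilo, kilo, india, foxtrot, golf]
Final RIGHT: [alpha, bravo, golf, india, delta, india, delta, juliet]
i=0: L=alpha R=alpha -> agree -> alpha
i=1: L=lima=BASE, R=bravo -> take RIGHT -> bravo
i=2: L=golf R=golf -> agree -> golf
i=3: L=kilo=BASE, R=india -> take RIGHT -> india
i=4: L=kilo, R=delta=BASE -> take LEFT -> kilo
i=5: L=india R=india -> agree -> india
i=6: L=foxtrot, R=delta=BASE -> take LEFT -> foxtrot
i=7: L=golf=BASE, R=juliet -> take RIGHT -> juliet
Conflict count: 0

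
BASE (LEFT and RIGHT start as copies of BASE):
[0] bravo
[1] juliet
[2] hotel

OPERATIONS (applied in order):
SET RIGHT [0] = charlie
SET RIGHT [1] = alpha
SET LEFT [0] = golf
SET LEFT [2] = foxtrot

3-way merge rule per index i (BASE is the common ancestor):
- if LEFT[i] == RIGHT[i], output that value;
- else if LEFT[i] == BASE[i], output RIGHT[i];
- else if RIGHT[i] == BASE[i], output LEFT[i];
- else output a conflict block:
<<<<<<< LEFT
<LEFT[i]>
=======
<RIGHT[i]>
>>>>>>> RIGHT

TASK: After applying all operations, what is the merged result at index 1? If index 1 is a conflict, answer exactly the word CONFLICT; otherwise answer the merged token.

Answer: alpha

Derivation:
Final LEFT:  [golf, juliet, foxtrot]
Final RIGHT: [charlie, alpha, hotel]
i=0: BASE=bravo L=golf R=charlie all differ -> CONFLICT
i=1: L=juliet=BASE, R=alpha -> take RIGHT -> alpha
i=2: L=foxtrot, R=hotel=BASE -> take LEFT -> foxtrot
Index 1 -> alpha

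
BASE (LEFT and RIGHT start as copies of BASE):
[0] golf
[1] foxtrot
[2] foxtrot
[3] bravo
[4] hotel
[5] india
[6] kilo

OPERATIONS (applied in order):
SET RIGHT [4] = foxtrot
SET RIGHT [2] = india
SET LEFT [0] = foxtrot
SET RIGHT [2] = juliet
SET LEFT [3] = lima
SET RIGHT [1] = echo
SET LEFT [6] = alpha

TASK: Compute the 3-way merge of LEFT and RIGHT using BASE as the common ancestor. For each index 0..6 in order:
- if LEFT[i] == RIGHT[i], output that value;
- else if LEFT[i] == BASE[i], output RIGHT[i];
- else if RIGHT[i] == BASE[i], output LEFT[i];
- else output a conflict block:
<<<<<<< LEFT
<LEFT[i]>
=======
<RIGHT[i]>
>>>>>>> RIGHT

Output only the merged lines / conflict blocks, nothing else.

Answer: foxtrot
echo
juliet
lima
foxtrot
india
alpha

Derivation:
Final LEFT:  [foxtrot, foxtrot, foxtrot, lima, hotel, india, alpha]
Final RIGHT: [golf, echo, juliet, bravo, foxtrot, india, kilo]
i=0: L=foxtrot, R=golf=BASE -> take LEFT -> foxtrot
i=1: L=foxtrot=BASE, R=echo -> take RIGHT -> echo
i=2: L=foxtrot=BASE, R=juliet -> take RIGHT -> juliet
i=3: L=lima, R=bravo=BASE -> take LEFT -> lima
i=4: L=hotel=BASE, R=foxtrot -> take RIGHT -> foxtrot
i=5: L=india R=india -> agree -> india
i=6: L=alpha, R=kilo=BASE -> take LEFT -> alpha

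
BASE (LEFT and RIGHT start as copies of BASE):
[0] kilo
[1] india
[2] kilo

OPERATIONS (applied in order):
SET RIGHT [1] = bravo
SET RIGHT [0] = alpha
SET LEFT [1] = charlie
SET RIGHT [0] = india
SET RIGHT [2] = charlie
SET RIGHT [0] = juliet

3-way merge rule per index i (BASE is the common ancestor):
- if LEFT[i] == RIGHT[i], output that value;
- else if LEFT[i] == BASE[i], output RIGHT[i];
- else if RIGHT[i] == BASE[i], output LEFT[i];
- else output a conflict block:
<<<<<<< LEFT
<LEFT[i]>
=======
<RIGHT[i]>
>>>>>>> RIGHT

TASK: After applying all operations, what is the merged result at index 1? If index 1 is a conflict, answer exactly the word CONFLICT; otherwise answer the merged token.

Answer: CONFLICT

Derivation:
Final LEFT:  [kilo, charlie, kilo]
Final RIGHT: [juliet, bravo, charlie]
i=0: L=kilo=BASE, R=juliet -> take RIGHT -> juliet
i=1: BASE=india L=charlie R=bravo all differ -> CONFLICT
i=2: L=kilo=BASE, R=charlie -> take RIGHT -> charlie
Index 1 -> CONFLICT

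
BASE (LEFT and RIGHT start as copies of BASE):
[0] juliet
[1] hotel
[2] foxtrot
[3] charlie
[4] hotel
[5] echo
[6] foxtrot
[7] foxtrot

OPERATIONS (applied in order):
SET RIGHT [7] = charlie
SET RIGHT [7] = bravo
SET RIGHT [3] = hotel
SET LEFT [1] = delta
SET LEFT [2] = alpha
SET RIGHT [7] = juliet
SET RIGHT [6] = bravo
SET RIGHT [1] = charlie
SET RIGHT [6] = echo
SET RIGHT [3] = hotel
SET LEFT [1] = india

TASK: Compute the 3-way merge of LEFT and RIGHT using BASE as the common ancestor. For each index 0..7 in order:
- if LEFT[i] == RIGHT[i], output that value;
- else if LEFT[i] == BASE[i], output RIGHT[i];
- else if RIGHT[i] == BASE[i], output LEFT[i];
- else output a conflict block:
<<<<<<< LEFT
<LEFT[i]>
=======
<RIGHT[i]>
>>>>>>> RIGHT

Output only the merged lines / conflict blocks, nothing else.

Final LEFT:  [juliet, india, alpha, charlie, hotel, echo, foxtrot, foxtrot]
Final RIGHT: [juliet, charlie, foxtrot, hotel, hotel, echo, echo, juliet]
i=0: L=juliet R=juliet -> agree -> juliet
i=1: BASE=hotel L=india R=charlie all differ -> CONFLICT
i=2: L=alpha, R=foxtrot=BASE -> take LEFT -> alpha
i=3: L=charlie=BASE, R=hotel -> take RIGHT -> hotel
i=4: L=hotel R=hotel -> agree -> hotel
i=5: L=echo R=echo -> agree -> echo
i=6: L=foxtrot=BASE, R=echo -> take RIGHT -> echo
i=7: L=foxtrot=BASE, R=juliet -> take RIGHT -> juliet

Answer: juliet
<<<<<<< LEFT
india
=======
charlie
>>>>>>> RIGHT
alpha
hotel
hotel
echo
echo
juliet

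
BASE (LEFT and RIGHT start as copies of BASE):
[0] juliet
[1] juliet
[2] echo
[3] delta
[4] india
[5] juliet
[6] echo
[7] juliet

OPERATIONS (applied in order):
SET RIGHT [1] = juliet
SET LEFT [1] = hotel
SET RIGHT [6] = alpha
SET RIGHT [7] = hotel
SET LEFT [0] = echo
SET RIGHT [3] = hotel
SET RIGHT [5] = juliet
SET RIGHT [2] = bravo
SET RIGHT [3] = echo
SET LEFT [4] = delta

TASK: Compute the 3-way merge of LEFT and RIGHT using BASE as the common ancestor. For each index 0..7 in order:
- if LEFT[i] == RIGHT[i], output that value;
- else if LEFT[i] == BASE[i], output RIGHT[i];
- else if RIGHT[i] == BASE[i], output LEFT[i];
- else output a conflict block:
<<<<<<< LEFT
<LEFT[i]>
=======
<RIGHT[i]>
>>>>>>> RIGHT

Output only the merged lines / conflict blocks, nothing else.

Final LEFT:  [echo, hotel, echo, delta, delta, juliet, echo, juliet]
Final RIGHT: [juliet, juliet, bravo, echo, india, juliet, alpha, hotel]
i=0: L=echo, R=juliet=BASE -> take LEFT -> echo
i=1: L=hotel, R=juliet=BASE -> take LEFT -> hotel
i=2: L=echo=BASE, R=bravo -> take RIGHT -> bravo
i=3: L=delta=BASE, R=echo -> take RIGHT -> echo
i=4: L=delta, R=india=BASE -> take LEFT -> delta
i=5: L=juliet R=juliet -> agree -> juliet
i=6: L=echo=BASE, R=alpha -> take RIGHT -> alpha
i=7: L=juliet=BASE, R=hotel -> take RIGHT -> hotel

Answer: echo
hotel
bravo
echo
delta
juliet
alpha
hotel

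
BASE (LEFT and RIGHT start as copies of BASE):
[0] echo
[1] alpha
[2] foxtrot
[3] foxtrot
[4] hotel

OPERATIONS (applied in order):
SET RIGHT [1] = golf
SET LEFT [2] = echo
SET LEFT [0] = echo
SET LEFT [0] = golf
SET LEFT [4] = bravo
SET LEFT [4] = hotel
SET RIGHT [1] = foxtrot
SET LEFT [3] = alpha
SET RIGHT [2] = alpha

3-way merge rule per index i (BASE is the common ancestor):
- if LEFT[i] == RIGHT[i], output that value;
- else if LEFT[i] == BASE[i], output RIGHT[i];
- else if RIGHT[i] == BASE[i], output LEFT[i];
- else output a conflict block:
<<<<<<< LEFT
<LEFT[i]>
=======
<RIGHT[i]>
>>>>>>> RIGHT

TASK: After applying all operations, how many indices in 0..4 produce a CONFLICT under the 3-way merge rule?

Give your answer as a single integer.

Final LEFT:  [golf, alpha, echo, alpha, hotel]
Final RIGHT: [echo, foxtrot, alpha, foxtrot, hotel]
i=0: L=golf, R=echo=BASE -> take LEFT -> golf
i=1: L=alpha=BASE, R=foxtrot -> take RIGHT -> foxtrot
i=2: BASE=foxtrot L=echo R=alpha all differ -> CONFLICT
i=3: L=alpha, R=foxtrot=BASE -> take LEFT -> alpha
i=4: L=hotel R=hotel -> agree -> hotel
Conflict count: 1

Answer: 1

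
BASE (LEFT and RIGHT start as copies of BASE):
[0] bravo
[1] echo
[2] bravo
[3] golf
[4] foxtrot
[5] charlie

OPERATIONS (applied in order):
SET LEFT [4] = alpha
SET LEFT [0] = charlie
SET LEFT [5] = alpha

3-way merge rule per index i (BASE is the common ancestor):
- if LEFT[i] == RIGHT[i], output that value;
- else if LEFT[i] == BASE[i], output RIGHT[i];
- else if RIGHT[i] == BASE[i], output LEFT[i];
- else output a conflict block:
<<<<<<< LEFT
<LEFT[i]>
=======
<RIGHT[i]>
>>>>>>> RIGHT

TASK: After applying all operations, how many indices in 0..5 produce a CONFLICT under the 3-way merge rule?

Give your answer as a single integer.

Answer: 0

Derivation:
Final LEFT:  [charlie, echo, bravo, golf, alpha, alpha]
Final RIGHT: [bravo, echo, bravo, golf, foxtrot, charlie]
i=0: L=charlie, R=bravo=BASE -> take LEFT -> charlie
i=1: L=echo R=echo -> agree -> echo
i=2: L=bravo R=bravo -> agree -> bravo
i=3: L=golf R=golf -> agree -> golf
i=4: L=alpha, R=foxtrot=BASE -> take LEFT -> alpha
i=5: L=alpha, R=charlie=BASE -> take LEFT -> alpha
Conflict count: 0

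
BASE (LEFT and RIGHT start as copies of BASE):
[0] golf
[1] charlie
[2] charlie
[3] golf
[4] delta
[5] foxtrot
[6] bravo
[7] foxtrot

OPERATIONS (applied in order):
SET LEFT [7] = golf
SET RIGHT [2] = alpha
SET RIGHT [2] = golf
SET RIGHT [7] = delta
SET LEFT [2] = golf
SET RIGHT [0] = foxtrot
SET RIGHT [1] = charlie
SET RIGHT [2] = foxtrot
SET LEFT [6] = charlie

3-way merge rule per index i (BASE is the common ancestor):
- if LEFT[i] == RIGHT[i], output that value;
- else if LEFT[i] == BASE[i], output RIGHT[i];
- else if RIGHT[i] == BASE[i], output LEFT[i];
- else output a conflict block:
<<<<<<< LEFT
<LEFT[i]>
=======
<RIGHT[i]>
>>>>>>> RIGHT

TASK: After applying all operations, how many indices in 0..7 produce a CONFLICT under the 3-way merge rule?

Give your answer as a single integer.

Answer: 2

Derivation:
Final LEFT:  [golf, charlie, golf, golf, delta, foxtrot, charlie, golf]
Final RIGHT: [foxtrot, charlie, foxtrot, golf, delta, foxtrot, bravo, delta]
i=0: L=golf=BASE, R=foxtrot -> take RIGHT -> foxtrot
i=1: L=charlie R=charlie -> agree -> charlie
i=2: BASE=charlie L=golf R=foxtrot all differ -> CONFLICT
i=3: L=golf R=golf -> agree -> golf
i=4: L=delta R=delta -> agree -> delta
i=5: L=foxtrot R=foxtrot -> agree -> foxtrot
i=6: L=charlie, R=bravo=BASE -> take LEFT -> charlie
i=7: BASE=foxtrot L=golf R=delta all differ -> CONFLICT
Conflict count: 2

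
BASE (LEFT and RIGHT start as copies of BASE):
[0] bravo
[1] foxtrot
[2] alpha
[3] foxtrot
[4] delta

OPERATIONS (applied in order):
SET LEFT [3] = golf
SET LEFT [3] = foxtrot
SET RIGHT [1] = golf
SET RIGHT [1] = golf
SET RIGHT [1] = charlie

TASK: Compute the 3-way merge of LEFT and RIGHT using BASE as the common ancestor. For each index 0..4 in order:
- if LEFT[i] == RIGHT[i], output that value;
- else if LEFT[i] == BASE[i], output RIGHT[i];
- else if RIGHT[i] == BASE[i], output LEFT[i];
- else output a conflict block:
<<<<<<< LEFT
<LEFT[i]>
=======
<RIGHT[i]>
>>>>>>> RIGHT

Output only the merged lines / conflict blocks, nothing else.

Answer: bravo
charlie
alpha
foxtrot
delta

Derivation:
Final LEFT:  [bravo, foxtrot, alpha, foxtrot, delta]
Final RIGHT: [bravo, charlie, alpha, foxtrot, delta]
i=0: L=bravo R=bravo -> agree -> bravo
i=1: L=foxtrot=BASE, R=charlie -> take RIGHT -> charlie
i=2: L=alpha R=alpha -> agree -> alpha
i=3: L=foxtrot R=foxtrot -> agree -> foxtrot
i=4: L=delta R=delta -> agree -> delta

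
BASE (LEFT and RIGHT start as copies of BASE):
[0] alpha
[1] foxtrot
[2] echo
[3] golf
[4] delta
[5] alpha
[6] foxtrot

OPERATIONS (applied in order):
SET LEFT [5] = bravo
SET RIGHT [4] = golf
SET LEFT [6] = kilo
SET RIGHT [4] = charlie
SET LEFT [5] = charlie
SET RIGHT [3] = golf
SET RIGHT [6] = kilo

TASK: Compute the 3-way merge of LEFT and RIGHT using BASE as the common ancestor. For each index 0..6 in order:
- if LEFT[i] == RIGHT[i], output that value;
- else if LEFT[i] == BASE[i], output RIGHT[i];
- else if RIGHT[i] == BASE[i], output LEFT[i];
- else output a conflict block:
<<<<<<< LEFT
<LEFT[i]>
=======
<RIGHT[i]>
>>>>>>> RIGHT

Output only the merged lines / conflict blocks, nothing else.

Final LEFT:  [alpha, foxtrot, echo, golf, delta, charlie, kilo]
Final RIGHT: [alpha, foxtrot, echo, golf, charlie, alpha, kilo]
i=0: L=alpha R=alpha -> agree -> alpha
i=1: L=foxtrot R=foxtrot -> agree -> foxtrot
i=2: L=echo R=echo -> agree -> echo
i=3: L=golf R=golf -> agree -> golf
i=4: L=delta=BASE, R=charlie -> take RIGHT -> charlie
i=5: L=charlie, R=alpha=BASE -> take LEFT -> charlie
i=6: L=kilo R=kilo -> agree -> kilo

Answer: alpha
foxtrot
echo
golf
charlie
charlie
kilo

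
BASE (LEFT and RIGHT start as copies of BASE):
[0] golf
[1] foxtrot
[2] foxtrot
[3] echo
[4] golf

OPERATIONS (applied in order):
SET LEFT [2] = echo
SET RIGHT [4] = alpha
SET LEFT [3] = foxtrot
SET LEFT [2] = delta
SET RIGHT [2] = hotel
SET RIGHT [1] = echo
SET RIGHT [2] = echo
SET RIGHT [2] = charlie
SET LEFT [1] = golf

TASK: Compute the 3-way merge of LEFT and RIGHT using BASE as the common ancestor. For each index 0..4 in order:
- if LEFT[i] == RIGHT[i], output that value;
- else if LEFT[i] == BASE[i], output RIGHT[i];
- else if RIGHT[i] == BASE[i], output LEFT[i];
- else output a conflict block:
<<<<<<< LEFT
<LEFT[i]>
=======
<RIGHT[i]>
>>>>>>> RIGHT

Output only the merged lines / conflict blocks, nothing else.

Answer: golf
<<<<<<< LEFT
golf
=======
echo
>>>>>>> RIGHT
<<<<<<< LEFT
delta
=======
charlie
>>>>>>> RIGHT
foxtrot
alpha

Derivation:
Final LEFT:  [golf, golf, delta, foxtrot, golf]
Final RIGHT: [golf, echo, charlie, echo, alpha]
i=0: L=golf R=golf -> agree -> golf
i=1: BASE=foxtrot L=golf R=echo all differ -> CONFLICT
i=2: BASE=foxtrot L=delta R=charlie all differ -> CONFLICT
i=3: L=foxtrot, R=echo=BASE -> take LEFT -> foxtrot
i=4: L=golf=BASE, R=alpha -> take RIGHT -> alpha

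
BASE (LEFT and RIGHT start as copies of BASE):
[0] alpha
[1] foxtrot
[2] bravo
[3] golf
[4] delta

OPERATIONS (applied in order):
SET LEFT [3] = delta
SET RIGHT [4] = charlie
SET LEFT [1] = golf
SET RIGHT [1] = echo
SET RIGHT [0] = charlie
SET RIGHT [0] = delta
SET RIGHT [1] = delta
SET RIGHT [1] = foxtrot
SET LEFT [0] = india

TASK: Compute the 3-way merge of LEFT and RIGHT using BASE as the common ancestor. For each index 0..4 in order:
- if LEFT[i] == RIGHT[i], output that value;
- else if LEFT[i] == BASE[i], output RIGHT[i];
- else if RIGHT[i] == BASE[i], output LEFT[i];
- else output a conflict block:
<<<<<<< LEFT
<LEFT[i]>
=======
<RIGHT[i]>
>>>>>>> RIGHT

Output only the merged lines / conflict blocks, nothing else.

Answer: <<<<<<< LEFT
india
=======
delta
>>>>>>> RIGHT
golf
bravo
delta
charlie

Derivation:
Final LEFT:  [india, golf, bravo, delta, delta]
Final RIGHT: [delta, foxtrot, bravo, golf, charlie]
i=0: BASE=alpha L=india R=delta all differ -> CONFLICT
i=1: L=golf, R=foxtrot=BASE -> take LEFT -> golf
i=2: L=bravo R=bravo -> agree -> bravo
i=3: L=delta, R=golf=BASE -> take LEFT -> delta
i=4: L=delta=BASE, R=charlie -> take RIGHT -> charlie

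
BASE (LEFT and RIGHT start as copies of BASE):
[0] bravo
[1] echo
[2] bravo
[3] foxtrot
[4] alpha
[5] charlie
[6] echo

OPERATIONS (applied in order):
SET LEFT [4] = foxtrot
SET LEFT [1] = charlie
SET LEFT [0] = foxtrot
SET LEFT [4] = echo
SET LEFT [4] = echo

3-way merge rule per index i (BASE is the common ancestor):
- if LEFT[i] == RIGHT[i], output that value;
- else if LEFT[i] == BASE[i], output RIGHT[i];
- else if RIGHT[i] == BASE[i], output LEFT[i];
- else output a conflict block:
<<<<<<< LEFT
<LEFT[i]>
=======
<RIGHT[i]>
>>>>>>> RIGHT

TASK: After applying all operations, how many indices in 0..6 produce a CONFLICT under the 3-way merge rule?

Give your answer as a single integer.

Final LEFT:  [foxtrot, charlie, bravo, foxtrot, echo, charlie, echo]
Final RIGHT: [bravo, echo, bravo, foxtrot, alpha, charlie, echo]
i=0: L=foxtrot, R=bravo=BASE -> take LEFT -> foxtrot
i=1: L=charlie, R=echo=BASE -> take LEFT -> charlie
i=2: L=bravo R=bravo -> agree -> bravo
i=3: L=foxtrot R=foxtrot -> agree -> foxtrot
i=4: L=echo, R=alpha=BASE -> take LEFT -> echo
i=5: L=charlie R=charlie -> agree -> charlie
i=6: L=echo R=echo -> agree -> echo
Conflict count: 0

Answer: 0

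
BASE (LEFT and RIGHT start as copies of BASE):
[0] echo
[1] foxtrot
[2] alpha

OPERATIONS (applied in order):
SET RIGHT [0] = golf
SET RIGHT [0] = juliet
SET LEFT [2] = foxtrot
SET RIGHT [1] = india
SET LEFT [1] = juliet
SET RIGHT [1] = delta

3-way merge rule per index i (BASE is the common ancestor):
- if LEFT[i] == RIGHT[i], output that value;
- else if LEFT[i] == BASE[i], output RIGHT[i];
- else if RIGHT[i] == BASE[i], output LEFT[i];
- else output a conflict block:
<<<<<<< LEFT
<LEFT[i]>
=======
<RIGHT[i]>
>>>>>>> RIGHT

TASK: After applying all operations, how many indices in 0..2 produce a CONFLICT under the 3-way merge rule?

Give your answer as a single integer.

Answer: 1

Derivation:
Final LEFT:  [echo, juliet, foxtrot]
Final RIGHT: [juliet, delta, alpha]
i=0: L=echo=BASE, R=juliet -> take RIGHT -> juliet
i=1: BASE=foxtrot L=juliet R=delta all differ -> CONFLICT
i=2: L=foxtrot, R=alpha=BASE -> take LEFT -> foxtrot
Conflict count: 1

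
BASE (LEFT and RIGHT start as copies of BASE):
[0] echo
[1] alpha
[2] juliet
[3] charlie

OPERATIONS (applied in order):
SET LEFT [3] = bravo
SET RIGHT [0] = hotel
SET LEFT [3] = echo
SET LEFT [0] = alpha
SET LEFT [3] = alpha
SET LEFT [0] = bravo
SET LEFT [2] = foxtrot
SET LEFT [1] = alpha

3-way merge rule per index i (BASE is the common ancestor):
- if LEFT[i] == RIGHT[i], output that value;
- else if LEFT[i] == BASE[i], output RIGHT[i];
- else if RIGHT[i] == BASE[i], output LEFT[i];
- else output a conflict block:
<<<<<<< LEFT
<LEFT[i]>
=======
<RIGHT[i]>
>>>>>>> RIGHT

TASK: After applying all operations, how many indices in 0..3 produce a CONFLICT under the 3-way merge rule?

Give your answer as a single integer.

Answer: 1

Derivation:
Final LEFT:  [bravo, alpha, foxtrot, alpha]
Final RIGHT: [hotel, alpha, juliet, charlie]
i=0: BASE=echo L=bravo R=hotel all differ -> CONFLICT
i=1: L=alpha R=alpha -> agree -> alpha
i=2: L=foxtrot, R=juliet=BASE -> take LEFT -> foxtrot
i=3: L=alpha, R=charlie=BASE -> take LEFT -> alpha
Conflict count: 1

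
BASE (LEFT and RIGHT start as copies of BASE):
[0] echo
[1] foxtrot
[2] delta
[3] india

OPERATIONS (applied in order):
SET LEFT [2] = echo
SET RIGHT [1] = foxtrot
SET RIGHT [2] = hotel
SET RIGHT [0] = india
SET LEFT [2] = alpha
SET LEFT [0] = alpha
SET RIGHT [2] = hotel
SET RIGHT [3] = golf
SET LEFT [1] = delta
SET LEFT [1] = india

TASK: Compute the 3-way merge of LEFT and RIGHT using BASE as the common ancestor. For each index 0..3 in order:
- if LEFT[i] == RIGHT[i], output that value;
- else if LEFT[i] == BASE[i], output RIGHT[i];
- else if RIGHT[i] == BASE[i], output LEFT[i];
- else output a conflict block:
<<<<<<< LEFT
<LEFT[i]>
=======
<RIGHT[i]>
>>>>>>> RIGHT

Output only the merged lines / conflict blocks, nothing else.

Final LEFT:  [alpha, india, alpha, india]
Final RIGHT: [india, foxtrot, hotel, golf]
i=0: BASE=echo L=alpha R=india all differ -> CONFLICT
i=1: L=india, R=foxtrot=BASE -> take LEFT -> india
i=2: BASE=delta L=alpha R=hotel all differ -> CONFLICT
i=3: L=india=BASE, R=golf -> take RIGHT -> golf

Answer: <<<<<<< LEFT
alpha
=======
india
>>>>>>> RIGHT
india
<<<<<<< LEFT
alpha
=======
hotel
>>>>>>> RIGHT
golf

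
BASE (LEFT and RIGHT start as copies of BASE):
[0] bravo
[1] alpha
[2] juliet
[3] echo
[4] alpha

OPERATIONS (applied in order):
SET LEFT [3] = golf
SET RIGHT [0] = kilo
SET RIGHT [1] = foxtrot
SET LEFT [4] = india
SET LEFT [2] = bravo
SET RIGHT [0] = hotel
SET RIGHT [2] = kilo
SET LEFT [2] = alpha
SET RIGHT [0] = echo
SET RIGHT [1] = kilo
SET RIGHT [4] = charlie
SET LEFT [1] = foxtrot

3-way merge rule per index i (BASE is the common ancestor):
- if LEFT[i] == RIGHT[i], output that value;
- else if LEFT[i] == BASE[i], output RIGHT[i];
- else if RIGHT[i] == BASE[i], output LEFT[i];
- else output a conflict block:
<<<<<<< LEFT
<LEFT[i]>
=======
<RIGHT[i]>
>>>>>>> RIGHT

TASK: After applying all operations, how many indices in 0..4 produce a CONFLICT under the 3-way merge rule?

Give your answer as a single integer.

Answer: 3

Derivation:
Final LEFT:  [bravo, foxtrot, alpha, golf, india]
Final RIGHT: [echo, kilo, kilo, echo, charlie]
i=0: L=bravo=BASE, R=echo -> take RIGHT -> echo
i=1: BASE=alpha L=foxtrot R=kilo all differ -> CONFLICT
i=2: BASE=juliet L=alpha R=kilo all differ -> CONFLICT
i=3: L=golf, R=echo=BASE -> take LEFT -> golf
i=4: BASE=alpha L=india R=charlie all differ -> CONFLICT
Conflict count: 3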